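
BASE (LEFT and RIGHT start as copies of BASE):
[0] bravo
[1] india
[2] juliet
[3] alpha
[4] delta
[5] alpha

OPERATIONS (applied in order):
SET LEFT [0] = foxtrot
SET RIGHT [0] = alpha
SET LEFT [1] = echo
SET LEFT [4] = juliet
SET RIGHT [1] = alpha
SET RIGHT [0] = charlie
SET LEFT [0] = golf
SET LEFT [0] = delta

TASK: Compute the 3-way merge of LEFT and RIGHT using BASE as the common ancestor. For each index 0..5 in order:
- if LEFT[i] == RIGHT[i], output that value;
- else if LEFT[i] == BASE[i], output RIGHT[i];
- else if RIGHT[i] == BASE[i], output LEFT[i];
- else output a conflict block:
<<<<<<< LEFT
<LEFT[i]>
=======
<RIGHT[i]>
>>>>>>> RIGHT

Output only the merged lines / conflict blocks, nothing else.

Final LEFT:  [delta, echo, juliet, alpha, juliet, alpha]
Final RIGHT: [charlie, alpha, juliet, alpha, delta, alpha]
i=0: BASE=bravo L=delta R=charlie all differ -> CONFLICT
i=1: BASE=india L=echo R=alpha all differ -> CONFLICT
i=2: L=juliet R=juliet -> agree -> juliet
i=3: L=alpha R=alpha -> agree -> alpha
i=4: L=juliet, R=delta=BASE -> take LEFT -> juliet
i=5: L=alpha R=alpha -> agree -> alpha

Answer: <<<<<<< LEFT
delta
=======
charlie
>>>>>>> RIGHT
<<<<<<< LEFT
echo
=======
alpha
>>>>>>> RIGHT
juliet
alpha
juliet
alpha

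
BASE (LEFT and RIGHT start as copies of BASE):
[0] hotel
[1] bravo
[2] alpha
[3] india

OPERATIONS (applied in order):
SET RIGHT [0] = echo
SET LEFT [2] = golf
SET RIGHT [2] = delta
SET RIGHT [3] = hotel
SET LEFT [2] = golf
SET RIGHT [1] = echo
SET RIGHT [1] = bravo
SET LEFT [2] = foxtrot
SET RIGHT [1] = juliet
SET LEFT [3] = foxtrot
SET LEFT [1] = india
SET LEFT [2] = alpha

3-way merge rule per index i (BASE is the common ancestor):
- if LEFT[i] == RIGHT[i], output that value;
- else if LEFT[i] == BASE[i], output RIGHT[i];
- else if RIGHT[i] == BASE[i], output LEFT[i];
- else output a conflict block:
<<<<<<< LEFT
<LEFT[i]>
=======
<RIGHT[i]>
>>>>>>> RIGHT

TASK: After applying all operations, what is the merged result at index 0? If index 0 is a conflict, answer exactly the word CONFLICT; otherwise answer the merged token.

Answer: echo

Derivation:
Final LEFT:  [hotel, india, alpha, foxtrot]
Final RIGHT: [echo, juliet, delta, hotel]
i=0: L=hotel=BASE, R=echo -> take RIGHT -> echo
i=1: BASE=bravo L=india R=juliet all differ -> CONFLICT
i=2: L=alpha=BASE, R=delta -> take RIGHT -> delta
i=3: BASE=india L=foxtrot R=hotel all differ -> CONFLICT
Index 0 -> echo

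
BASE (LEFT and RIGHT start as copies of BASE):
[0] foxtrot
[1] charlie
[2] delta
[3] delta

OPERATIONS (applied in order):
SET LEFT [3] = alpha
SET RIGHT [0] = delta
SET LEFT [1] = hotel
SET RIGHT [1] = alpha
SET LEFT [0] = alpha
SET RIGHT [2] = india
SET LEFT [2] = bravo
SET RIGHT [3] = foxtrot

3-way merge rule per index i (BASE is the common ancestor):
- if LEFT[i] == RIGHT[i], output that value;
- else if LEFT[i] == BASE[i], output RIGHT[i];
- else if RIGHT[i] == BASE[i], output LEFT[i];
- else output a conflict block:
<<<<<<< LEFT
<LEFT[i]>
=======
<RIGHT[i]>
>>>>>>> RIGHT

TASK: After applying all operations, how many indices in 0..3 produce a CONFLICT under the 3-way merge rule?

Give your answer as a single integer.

Final LEFT:  [alpha, hotel, bravo, alpha]
Final RIGHT: [delta, alpha, india, foxtrot]
i=0: BASE=foxtrot L=alpha R=delta all differ -> CONFLICT
i=1: BASE=charlie L=hotel R=alpha all differ -> CONFLICT
i=2: BASE=delta L=bravo R=india all differ -> CONFLICT
i=3: BASE=delta L=alpha R=foxtrot all differ -> CONFLICT
Conflict count: 4

Answer: 4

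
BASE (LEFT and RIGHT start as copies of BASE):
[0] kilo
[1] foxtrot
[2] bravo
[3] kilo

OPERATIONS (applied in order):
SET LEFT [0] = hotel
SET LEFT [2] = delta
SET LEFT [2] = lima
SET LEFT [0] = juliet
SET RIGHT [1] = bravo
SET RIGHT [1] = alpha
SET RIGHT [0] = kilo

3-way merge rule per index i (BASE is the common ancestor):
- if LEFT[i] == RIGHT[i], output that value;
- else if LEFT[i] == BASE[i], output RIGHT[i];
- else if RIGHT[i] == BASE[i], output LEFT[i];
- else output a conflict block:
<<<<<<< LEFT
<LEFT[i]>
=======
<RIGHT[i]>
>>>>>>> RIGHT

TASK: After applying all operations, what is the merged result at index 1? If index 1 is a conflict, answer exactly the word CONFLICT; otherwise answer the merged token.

Final LEFT:  [juliet, foxtrot, lima, kilo]
Final RIGHT: [kilo, alpha, bravo, kilo]
i=0: L=juliet, R=kilo=BASE -> take LEFT -> juliet
i=1: L=foxtrot=BASE, R=alpha -> take RIGHT -> alpha
i=2: L=lima, R=bravo=BASE -> take LEFT -> lima
i=3: L=kilo R=kilo -> agree -> kilo
Index 1 -> alpha

Answer: alpha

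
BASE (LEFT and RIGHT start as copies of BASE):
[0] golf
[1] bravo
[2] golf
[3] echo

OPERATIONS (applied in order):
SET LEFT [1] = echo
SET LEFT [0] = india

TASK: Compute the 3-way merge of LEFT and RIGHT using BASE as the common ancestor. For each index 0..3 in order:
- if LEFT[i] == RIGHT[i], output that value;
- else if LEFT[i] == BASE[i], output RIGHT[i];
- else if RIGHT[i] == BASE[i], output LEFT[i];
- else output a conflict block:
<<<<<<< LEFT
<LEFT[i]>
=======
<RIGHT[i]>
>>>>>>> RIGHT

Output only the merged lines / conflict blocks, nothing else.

Final LEFT:  [india, echo, golf, echo]
Final RIGHT: [golf, bravo, golf, echo]
i=0: L=india, R=golf=BASE -> take LEFT -> india
i=1: L=echo, R=bravo=BASE -> take LEFT -> echo
i=2: L=golf R=golf -> agree -> golf
i=3: L=echo R=echo -> agree -> echo

Answer: india
echo
golf
echo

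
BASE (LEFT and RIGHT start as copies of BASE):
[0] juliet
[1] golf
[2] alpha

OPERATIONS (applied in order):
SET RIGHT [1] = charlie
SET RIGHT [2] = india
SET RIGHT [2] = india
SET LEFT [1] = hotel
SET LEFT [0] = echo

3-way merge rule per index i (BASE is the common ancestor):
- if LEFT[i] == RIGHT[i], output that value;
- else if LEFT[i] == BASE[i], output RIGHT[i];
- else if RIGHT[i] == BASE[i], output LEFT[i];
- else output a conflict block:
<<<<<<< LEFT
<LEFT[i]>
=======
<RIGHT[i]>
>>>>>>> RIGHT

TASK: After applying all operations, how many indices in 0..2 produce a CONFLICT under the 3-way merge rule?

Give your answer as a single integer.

Final LEFT:  [echo, hotel, alpha]
Final RIGHT: [juliet, charlie, india]
i=0: L=echo, R=juliet=BASE -> take LEFT -> echo
i=1: BASE=golf L=hotel R=charlie all differ -> CONFLICT
i=2: L=alpha=BASE, R=india -> take RIGHT -> india
Conflict count: 1

Answer: 1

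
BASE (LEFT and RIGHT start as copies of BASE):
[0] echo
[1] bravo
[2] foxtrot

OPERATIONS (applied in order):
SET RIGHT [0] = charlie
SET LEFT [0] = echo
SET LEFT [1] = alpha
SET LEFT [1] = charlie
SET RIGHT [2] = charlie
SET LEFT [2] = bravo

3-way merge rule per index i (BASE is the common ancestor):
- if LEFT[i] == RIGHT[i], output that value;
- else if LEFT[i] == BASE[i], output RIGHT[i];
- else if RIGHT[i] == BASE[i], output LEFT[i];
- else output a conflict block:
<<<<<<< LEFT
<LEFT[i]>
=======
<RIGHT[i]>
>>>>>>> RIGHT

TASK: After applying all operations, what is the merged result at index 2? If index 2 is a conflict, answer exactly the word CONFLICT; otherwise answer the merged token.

Final LEFT:  [echo, charlie, bravo]
Final RIGHT: [charlie, bravo, charlie]
i=0: L=echo=BASE, R=charlie -> take RIGHT -> charlie
i=1: L=charlie, R=bravo=BASE -> take LEFT -> charlie
i=2: BASE=foxtrot L=bravo R=charlie all differ -> CONFLICT
Index 2 -> CONFLICT

Answer: CONFLICT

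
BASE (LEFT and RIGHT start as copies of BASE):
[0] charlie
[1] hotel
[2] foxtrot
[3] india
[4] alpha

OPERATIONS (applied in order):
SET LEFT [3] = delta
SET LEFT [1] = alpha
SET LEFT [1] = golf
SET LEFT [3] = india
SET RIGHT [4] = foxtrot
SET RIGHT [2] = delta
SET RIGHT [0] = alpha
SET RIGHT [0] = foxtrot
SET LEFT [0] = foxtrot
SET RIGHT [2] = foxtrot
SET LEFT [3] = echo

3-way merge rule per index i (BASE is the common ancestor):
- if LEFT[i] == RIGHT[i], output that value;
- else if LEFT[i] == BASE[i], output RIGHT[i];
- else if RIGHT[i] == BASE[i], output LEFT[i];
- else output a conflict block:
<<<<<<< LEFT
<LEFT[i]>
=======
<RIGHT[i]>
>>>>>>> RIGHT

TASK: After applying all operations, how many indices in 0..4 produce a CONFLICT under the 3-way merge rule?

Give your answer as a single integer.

Final LEFT:  [foxtrot, golf, foxtrot, echo, alpha]
Final RIGHT: [foxtrot, hotel, foxtrot, india, foxtrot]
i=0: L=foxtrot R=foxtrot -> agree -> foxtrot
i=1: L=golf, R=hotel=BASE -> take LEFT -> golf
i=2: L=foxtrot R=foxtrot -> agree -> foxtrot
i=3: L=echo, R=india=BASE -> take LEFT -> echo
i=4: L=alpha=BASE, R=foxtrot -> take RIGHT -> foxtrot
Conflict count: 0

Answer: 0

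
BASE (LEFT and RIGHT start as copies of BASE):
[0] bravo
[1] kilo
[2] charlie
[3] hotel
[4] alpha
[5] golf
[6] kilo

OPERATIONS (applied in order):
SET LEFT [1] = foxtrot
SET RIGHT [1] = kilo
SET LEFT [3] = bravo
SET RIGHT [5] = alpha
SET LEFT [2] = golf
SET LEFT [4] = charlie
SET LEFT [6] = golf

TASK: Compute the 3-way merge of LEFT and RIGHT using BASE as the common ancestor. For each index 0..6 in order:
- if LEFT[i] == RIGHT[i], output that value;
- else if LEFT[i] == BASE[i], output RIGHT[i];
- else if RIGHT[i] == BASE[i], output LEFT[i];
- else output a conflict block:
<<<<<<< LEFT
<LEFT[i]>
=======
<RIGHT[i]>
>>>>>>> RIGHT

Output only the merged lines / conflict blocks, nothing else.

Answer: bravo
foxtrot
golf
bravo
charlie
alpha
golf

Derivation:
Final LEFT:  [bravo, foxtrot, golf, bravo, charlie, golf, golf]
Final RIGHT: [bravo, kilo, charlie, hotel, alpha, alpha, kilo]
i=0: L=bravo R=bravo -> agree -> bravo
i=1: L=foxtrot, R=kilo=BASE -> take LEFT -> foxtrot
i=2: L=golf, R=charlie=BASE -> take LEFT -> golf
i=3: L=bravo, R=hotel=BASE -> take LEFT -> bravo
i=4: L=charlie, R=alpha=BASE -> take LEFT -> charlie
i=5: L=golf=BASE, R=alpha -> take RIGHT -> alpha
i=6: L=golf, R=kilo=BASE -> take LEFT -> golf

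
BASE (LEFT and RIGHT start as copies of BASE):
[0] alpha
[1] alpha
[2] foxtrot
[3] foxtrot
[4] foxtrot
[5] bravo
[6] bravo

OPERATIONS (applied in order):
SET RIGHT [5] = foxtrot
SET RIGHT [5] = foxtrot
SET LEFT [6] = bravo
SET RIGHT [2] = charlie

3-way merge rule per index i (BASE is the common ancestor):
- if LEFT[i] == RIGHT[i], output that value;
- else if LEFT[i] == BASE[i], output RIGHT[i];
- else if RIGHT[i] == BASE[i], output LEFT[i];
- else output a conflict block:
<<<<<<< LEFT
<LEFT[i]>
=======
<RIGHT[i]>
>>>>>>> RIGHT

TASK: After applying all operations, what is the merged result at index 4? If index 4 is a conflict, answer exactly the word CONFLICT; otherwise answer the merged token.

Answer: foxtrot

Derivation:
Final LEFT:  [alpha, alpha, foxtrot, foxtrot, foxtrot, bravo, bravo]
Final RIGHT: [alpha, alpha, charlie, foxtrot, foxtrot, foxtrot, bravo]
i=0: L=alpha R=alpha -> agree -> alpha
i=1: L=alpha R=alpha -> agree -> alpha
i=2: L=foxtrot=BASE, R=charlie -> take RIGHT -> charlie
i=3: L=foxtrot R=foxtrot -> agree -> foxtrot
i=4: L=foxtrot R=foxtrot -> agree -> foxtrot
i=5: L=bravo=BASE, R=foxtrot -> take RIGHT -> foxtrot
i=6: L=bravo R=bravo -> agree -> bravo
Index 4 -> foxtrot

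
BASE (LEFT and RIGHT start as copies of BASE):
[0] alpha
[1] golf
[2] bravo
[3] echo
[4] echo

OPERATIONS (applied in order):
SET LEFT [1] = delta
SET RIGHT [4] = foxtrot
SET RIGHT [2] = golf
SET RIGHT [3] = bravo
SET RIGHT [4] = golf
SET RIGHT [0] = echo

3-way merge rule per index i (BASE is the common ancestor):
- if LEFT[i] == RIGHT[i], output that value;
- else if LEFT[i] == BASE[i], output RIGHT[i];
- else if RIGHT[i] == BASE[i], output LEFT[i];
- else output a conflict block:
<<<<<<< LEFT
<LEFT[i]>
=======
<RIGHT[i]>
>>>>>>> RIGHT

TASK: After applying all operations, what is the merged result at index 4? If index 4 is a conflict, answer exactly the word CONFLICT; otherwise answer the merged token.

Final LEFT:  [alpha, delta, bravo, echo, echo]
Final RIGHT: [echo, golf, golf, bravo, golf]
i=0: L=alpha=BASE, R=echo -> take RIGHT -> echo
i=1: L=delta, R=golf=BASE -> take LEFT -> delta
i=2: L=bravo=BASE, R=golf -> take RIGHT -> golf
i=3: L=echo=BASE, R=bravo -> take RIGHT -> bravo
i=4: L=echo=BASE, R=golf -> take RIGHT -> golf
Index 4 -> golf

Answer: golf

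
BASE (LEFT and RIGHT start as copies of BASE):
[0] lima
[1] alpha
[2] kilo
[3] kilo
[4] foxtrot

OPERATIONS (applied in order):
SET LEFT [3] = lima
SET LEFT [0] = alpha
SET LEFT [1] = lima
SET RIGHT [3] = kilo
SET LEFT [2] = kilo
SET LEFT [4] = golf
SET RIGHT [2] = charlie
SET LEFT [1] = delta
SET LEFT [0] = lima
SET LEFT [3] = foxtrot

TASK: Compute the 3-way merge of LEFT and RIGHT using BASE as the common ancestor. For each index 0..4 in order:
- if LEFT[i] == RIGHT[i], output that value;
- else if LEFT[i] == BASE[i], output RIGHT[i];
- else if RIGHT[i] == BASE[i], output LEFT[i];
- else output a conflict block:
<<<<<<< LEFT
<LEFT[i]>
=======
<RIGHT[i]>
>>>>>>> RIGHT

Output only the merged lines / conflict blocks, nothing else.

Answer: lima
delta
charlie
foxtrot
golf

Derivation:
Final LEFT:  [lima, delta, kilo, foxtrot, golf]
Final RIGHT: [lima, alpha, charlie, kilo, foxtrot]
i=0: L=lima R=lima -> agree -> lima
i=1: L=delta, R=alpha=BASE -> take LEFT -> delta
i=2: L=kilo=BASE, R=charlie -> take RIGHT -> charlie
i=3: L=foxtrot, R=kilo=BASE -> take LEFT -> foxtrot
i=4: L=golf, R=foxtrot=BASE -> take LEFT -> golf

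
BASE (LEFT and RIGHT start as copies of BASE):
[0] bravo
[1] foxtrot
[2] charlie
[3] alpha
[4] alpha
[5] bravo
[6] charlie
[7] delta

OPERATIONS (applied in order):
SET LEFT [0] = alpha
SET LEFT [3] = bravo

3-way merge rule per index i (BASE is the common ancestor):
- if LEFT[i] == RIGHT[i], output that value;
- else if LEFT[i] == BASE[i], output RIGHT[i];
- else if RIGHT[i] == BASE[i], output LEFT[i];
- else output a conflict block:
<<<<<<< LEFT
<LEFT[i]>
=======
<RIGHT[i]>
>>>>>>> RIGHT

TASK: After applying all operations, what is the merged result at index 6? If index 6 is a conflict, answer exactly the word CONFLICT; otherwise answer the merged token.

Final LEFT:  [alpha, foxtrot, charlie, bravo, alpha, bravo, charlie, delta]
Final RIGHT: [bravo, foxtrot, charlie, alpha, alpha, bravo, charlie, delta]
i=0: L=alpha, R=bravo=BASE -> take LEFT -> alpha
i=1: L=foxtrot R=foxtrot -> agree -> foxtrot
i=2: L=charlie R=charlie -> agree -> charlie
i=3: L=bravo, R=alpha=BASE -> take LEFT -> bravo
i=4: L=alpha R=alpha -> agree -> alpha
i=5: L=bravo R=bravo -> agree -> bravo
i=6: L=charlie R=charlie -> agree -> charlie
i=7: L=delta R=delta -> agree -> delta
Index 6 -> charlie

Answer: charlie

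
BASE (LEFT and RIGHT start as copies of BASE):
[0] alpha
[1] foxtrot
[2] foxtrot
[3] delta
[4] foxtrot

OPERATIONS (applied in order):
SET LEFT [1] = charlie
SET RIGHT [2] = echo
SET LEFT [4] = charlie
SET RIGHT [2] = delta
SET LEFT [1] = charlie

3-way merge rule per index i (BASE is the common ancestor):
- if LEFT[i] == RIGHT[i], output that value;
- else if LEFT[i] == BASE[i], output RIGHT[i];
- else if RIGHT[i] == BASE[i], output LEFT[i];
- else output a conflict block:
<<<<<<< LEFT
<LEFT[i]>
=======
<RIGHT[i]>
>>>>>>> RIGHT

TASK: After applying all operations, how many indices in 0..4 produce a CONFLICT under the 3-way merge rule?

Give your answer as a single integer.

Final LEFT:  [alpha, charlie, foxtrot, delta, charlie]
Final RIGHT: [alpha, foxtrot, delta, delta, foxtrot]
i=0: L=alpha R=alpha -> agree -> alpha
i=1: L=charlie, R=foxtrot=BASE -> take LEFT -> charlie
i=2: L=foxtrot=BASE, R=delta -> take RIGHT -> delta
i=3: L=delta R=delta -> agree -> delta
i=4: L=charlie, R=foxtrot=BASE -> take LEFT -> charlie
Conflict count: 0

Answer: 0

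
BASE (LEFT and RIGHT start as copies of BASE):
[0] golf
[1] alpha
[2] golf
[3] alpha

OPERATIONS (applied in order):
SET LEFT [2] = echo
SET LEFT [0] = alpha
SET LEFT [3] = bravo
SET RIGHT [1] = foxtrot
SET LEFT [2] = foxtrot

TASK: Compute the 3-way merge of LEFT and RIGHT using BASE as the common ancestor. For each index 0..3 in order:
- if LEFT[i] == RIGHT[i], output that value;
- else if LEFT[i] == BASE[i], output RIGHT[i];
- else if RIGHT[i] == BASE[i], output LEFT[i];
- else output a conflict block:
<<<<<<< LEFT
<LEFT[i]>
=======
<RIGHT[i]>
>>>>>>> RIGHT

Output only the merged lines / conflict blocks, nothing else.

Answer: alpha
foxtrot
foxtrot
bravo

Derivation:
Final LEFT:  [alpha, alpha, foxtrot, bravo]
Final RIGHT: [golf, foxtrot, golf, alpha]
i=0: L=alpha, R=golf=BASE -> take LEFT -> alpha
i=1: L=alpha=BASE, R=foxtrot -> take RIGHT -> foxtrot
i=2: L=foxtrot, R=golf=BASE -> take LEFT -> foxtrot
i=3: L=bravo, R=alpha=BASE -> take LEFT -> bravo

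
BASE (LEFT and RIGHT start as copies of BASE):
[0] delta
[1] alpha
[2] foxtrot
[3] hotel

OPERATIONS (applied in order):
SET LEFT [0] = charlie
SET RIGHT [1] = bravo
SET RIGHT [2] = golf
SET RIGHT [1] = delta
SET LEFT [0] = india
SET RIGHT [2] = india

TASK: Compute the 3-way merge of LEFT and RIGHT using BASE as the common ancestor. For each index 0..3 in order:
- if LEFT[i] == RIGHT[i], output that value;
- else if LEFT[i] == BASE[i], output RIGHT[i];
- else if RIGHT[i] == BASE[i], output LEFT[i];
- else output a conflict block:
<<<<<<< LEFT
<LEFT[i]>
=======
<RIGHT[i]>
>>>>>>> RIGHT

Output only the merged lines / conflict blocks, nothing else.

Answer: india
delta
india
hotel

Derivation:
Final LEFT:  [india, alpha, foxtrot, hotel]
Final RIGHT: [delta, delta, india, hotel]
i=0: L=india, R=delta=BASE -> take LEFT -> india
i=1: L=alpha=BASE, R=delta -> take RIGHT -> delta
i=2: L=foxtrot=BASE, R=india -> take RIGHT -> india
i=3: L=hotel R=hotel -> agree -> hotel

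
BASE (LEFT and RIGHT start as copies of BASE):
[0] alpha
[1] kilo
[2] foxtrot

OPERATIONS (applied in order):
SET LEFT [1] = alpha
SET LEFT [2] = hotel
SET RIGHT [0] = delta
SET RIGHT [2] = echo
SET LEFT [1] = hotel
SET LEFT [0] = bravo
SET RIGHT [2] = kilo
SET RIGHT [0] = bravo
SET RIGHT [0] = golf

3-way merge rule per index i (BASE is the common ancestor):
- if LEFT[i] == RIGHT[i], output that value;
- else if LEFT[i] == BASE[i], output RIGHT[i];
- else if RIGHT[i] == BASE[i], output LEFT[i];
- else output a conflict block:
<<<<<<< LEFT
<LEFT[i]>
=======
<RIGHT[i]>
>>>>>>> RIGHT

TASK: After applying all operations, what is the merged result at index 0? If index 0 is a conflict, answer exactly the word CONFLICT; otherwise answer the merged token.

Final LEFT:  [bravo, hotel, hotel]
Final RIGHT: [golf, kilo, kilo]
i=0: BASE=alpha L=bravo R=golf all differ -> CONFLICT
i=1: L=hotel, R=kilo=BASE -> take LEFT -> hotel
i=2: BASE=foxtrot L=hotel R=kilo all differ -> CONFLICT
Index 0 -> CONFLICT

Answer: CONFLICT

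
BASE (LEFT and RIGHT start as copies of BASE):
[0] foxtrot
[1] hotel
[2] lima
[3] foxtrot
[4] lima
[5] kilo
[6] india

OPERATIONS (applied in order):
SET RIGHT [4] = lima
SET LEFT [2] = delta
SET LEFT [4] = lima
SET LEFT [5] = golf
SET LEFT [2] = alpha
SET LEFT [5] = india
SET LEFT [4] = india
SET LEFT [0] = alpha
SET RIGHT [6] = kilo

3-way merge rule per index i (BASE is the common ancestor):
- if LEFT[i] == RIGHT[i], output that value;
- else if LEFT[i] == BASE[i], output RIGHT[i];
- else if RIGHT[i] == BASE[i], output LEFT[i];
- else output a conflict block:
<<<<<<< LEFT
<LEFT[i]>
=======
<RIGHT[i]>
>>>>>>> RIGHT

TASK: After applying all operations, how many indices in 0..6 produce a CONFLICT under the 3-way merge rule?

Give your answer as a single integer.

Answer: 0

Derivation:
Final LEFT:  [alpha, hotel, alpha, foxtrot, india, india, india]
Final RIGHT: [foxtrot, hotel, lima, foxtrot, lima, kilo, kilo]
i=0: L=alpha, R=foxtrot=BASE -> take LEFT -> alpha
i=1: L=hotel R=hotel -> agree -> hotel
i=2: L=alpha, R=lima=BASE -> take LEFT -> alpha
i=3: L=foxtrot R=foxtrot -> agree -> foxtrot
i=4: L=india, R=lima=BASE -> take LEFT -> india
i=5: L=india, R=kilo=BASE -> take LEFT -> india
i=6: L=india=BASE, R=kilo -> take RIGHT -> kilo
Conflict count: 0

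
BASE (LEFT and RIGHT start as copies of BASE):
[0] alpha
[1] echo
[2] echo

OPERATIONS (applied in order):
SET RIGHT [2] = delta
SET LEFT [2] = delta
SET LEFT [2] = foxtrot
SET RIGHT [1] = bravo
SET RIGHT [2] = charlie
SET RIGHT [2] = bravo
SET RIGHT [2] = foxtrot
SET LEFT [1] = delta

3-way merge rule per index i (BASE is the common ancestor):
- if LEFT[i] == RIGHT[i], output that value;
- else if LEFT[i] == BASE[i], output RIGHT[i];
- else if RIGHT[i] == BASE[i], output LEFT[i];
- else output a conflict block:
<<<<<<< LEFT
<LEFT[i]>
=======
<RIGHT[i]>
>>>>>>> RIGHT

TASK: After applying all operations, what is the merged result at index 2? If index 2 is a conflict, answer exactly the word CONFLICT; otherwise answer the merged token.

Final LEFT:  [alpha, delta, foxtrot]
Final RIGHT: [alpha, bravo, foxtrot]
i=0: L=alpha R=alpha -> agree -> alpha
i=1: BASE=echo L=delta R=bravo all differ -> CONFLICT
i=2: L=foxtrot R=foxtrot -> agree -> foxtrot
Index 2 -> foxtrot

Answer: foxtrot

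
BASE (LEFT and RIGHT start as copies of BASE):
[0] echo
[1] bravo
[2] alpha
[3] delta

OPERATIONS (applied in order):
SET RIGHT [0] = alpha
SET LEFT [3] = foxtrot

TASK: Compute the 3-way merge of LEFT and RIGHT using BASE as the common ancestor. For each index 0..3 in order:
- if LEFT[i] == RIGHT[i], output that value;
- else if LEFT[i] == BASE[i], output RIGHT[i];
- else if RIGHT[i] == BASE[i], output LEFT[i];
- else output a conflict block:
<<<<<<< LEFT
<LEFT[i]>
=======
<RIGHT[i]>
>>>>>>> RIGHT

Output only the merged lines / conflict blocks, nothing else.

Answer: alpha
bravo
alpha
foxtrot

Derivation:
Final LEFT:  [echo, bravo, alpha, foxtrot]
Final RIGHT: [alpha, bravo, alpha, delta]
i=0: L=echo=BASE, R=alpha -> take RIGHT -> alpha
i=1: L=bravo R=bravo -> agree -> bravo
i=2: L=alpha R=alpha -> agree -> alpha
i=3: L=foxtrot, R=delta=BASE -> take LEFT -> foxtrot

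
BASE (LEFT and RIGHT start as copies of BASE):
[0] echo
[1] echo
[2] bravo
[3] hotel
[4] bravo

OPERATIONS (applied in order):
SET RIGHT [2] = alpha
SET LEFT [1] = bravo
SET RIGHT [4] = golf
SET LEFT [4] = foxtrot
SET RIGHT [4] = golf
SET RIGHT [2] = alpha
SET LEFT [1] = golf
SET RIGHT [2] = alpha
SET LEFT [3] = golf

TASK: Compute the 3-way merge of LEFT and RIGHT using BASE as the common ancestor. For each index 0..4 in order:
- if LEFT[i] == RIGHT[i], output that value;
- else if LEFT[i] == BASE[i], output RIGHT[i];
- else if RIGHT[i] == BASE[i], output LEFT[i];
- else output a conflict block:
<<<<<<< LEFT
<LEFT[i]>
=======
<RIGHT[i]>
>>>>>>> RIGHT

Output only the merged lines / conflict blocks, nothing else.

Final LEFT:  [echo, golf, bravo, golf, foxtrot]
Final RIGHT: [echo, echo, alpha, hotel, golf]
i=0: L=echo R=echo -> agree -> echo
i=1: L=golf, R=echo=BASE -> take LEFT -> golf
i=2: L=bravo=BASE, R=alpha -> take RIGHT -> alpha
i=3: L=golf, R=hotel=BASE -> take LEFT -> golf
i=4: BASE=bravo L=foxtrot R=golf all differ -> CONFLICT

Answer: echo
golf
alpha
golf
<<<<<<< LEFT
foxtrot
=======
golf
>>>>>>> RIGHT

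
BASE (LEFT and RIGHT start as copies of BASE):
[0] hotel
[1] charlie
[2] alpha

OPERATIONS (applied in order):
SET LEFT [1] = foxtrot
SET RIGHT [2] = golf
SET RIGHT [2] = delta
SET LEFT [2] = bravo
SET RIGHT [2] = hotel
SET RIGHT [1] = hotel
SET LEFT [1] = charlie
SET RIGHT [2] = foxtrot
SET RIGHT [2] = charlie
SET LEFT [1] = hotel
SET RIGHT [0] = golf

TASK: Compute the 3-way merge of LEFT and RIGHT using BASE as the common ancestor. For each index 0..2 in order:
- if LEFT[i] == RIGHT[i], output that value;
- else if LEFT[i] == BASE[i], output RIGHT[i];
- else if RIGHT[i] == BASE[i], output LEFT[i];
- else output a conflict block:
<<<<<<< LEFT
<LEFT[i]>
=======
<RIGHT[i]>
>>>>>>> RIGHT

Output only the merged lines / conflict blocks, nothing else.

Final LEFT:  [hotel, hotel, bravo]
Final RIGHT: [golf, hotel, charlie]
i=0: L=hotel=BASE, R=golf -> take RIGHT -> golf
i=1: L=hotel R=hotel -> agree -> hotel
i=2: BASE=alpha L=bravo R=charlie all differ -> CONFLICT

Answer: golf
hotel
<<<<<<< LEFT
bravo
=======
charlie
>>>>>>> RIGHT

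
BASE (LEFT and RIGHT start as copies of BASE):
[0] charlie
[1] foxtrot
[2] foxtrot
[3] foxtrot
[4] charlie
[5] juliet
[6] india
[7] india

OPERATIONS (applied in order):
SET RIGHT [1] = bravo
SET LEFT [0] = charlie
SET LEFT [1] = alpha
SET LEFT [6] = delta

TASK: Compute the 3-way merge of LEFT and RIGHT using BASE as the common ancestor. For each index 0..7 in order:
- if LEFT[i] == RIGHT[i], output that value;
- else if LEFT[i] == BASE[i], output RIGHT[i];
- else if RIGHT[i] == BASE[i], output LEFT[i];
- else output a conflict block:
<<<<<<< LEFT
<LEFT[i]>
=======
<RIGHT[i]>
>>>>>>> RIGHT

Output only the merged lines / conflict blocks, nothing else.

Final LEFT:  [charlie, alpha, foxtrot, foxtrot, charlie, juliet, delta, india]
Final RIGHT: [charlie, bravo, foxtrot, foxtrot, charlie, juliet, india, india]
i=0: L=charlie R=charlie -> agree -> charlie
i=1: BASE=foxtrot L=alpha R=bravo all differ -> CONFLICT
i=2: L=foxtrot R=foxtrot -> agree -> foxtrot
i=3: L=foxtrot R=foxtrot -> agree -> foxtrot
i=4: L=charlie R=charlie -> agree -> charlie
i=5: L=juliet R=juliet -> agree -> juliet
i=6: L=delta, R=india=BASE -> take LEFT -> delta
i=7: L=india R=india -> agree -> india

Answer: charlie
<<<<<<< LEFT
alpha
=======
bravo
>>>>>>> RIGHT
foxtrot
foxtrot
charlie
juliet
delta
india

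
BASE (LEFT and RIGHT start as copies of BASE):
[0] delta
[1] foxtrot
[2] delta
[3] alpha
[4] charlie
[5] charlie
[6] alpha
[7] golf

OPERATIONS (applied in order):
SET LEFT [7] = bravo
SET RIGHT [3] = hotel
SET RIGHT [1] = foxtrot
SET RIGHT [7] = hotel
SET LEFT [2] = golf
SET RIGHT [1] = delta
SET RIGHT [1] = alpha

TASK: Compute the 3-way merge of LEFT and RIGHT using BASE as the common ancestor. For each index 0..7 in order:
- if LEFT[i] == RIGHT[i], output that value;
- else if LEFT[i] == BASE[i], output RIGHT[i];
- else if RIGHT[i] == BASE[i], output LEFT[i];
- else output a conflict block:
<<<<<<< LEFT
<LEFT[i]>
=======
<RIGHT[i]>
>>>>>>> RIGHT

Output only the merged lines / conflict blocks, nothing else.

Final LEFT:  [delta, foxtrot, golf, alpha, charlie, charlie, alpha, bravo]
Final RIGHT: [delta, alpha, delta, hotel, charlie, charlie, alpha, hotel]
i=0: L=delta R=delta -> agree -> delta
i=1: L=foxtrot=BASE, R=alpha -> take RIGHT -> alpha
i=2: L=golf, R=delta=BASE -> take LEFT -> golf
i=3: L=alpha=BASE, R=hotel -> take RIGHT -> hotel
i=4: L=charlie R=charlie -> agree -> charlie
i=5: L=charlie R=charlie -> agree -> charlie
i=6: L=alpha R=alpha -> agree -> alpha
i=7: BASE=golf L=bravo R=hotel all differ -> CONFLICT

Answer: delta
alpha
golf
hotel
charlie
charlie
alpha
<<<<<<< LEFT
bravo
=======
hotel
>>>>>>> RIGHT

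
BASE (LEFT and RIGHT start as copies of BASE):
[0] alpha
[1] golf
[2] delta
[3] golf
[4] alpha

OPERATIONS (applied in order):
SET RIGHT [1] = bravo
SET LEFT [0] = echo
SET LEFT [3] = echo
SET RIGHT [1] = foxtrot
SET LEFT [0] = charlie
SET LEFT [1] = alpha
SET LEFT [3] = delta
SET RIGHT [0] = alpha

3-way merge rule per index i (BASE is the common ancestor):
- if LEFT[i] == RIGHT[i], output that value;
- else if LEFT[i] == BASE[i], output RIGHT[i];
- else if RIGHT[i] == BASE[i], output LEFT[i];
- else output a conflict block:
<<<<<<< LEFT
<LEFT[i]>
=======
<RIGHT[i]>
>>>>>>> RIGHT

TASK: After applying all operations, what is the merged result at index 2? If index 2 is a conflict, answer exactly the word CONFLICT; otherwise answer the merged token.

Final LEFT:  [charlie, alpha, delta, delta, alpha]
Final RIGHT: [alpha, foxtrot, delta, golf, alpha]
i=0: L=charlie, R=alpha=BASE -> take LEFT -> charlie
i=1: BASE=golf L=alpha R=foxtrot all differ -> CONFLICT
i=2: L=delta R=delta -> agree -> delta
i=3: L=delta, R=golf=BASE -> take LEFT -> delta
i=4: L=alpha R=alpha -> agree -> alpha
Index 2 -> delta

Answer: delta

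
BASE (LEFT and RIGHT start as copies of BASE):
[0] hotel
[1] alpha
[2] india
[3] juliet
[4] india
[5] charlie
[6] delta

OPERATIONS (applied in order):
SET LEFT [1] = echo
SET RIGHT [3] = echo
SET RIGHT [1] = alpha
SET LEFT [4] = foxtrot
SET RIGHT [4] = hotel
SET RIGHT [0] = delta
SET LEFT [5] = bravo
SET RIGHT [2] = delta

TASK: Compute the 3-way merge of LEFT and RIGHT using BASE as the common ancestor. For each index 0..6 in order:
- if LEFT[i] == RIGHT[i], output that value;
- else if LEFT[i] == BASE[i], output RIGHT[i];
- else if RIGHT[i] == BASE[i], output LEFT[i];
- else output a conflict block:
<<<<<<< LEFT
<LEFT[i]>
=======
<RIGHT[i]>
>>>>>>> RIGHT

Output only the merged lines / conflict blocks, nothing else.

Final LEFT:  [hotel, echo, india, juliet, foxtrot, bravo, delta]
Final RIGHT: [delta, alpha, delta, echo, hotel, charlie, delta]
i=0: L=hotel=BASE, R=delta -> take RIGHT -> delta
i=1: L=echo, R=alpha=BASE -> take LEFT -> echo
i=2: L=india=BASE, R=delta -> take RIGHT -> delta
i=3: L=juliet=BASE, R=echo -> take RIGHT -> echo
i=4: BASE=india L=foxtrot R=hotel all differ -> CONFLICT
i=5: L=bravo, R=charlie=BASE -> take LEFT -> bravo
i=6: L=delta R=delta -> agree -> delta

Answer: delta
echo
delta
echo
<<<<<<< LEFT
foxtrot
=======
hotel
>>>>>>> RIGHT
bravo
delta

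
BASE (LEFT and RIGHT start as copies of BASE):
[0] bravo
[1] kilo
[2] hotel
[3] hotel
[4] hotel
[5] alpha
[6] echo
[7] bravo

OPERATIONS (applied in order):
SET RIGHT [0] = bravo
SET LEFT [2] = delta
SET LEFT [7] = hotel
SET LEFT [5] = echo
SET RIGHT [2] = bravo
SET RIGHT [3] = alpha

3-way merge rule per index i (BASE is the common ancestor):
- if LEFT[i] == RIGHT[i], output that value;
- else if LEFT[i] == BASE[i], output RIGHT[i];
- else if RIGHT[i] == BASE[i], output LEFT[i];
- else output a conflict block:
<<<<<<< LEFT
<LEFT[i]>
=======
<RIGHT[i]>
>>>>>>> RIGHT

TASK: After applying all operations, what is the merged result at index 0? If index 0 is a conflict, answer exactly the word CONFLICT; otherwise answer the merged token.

Final LEFT:  [bravo, kilo, delta, hotel, hotel, echo, echo, hotel]
Final RIGHT: [bravo, kilo, bravo, alpha, hotel, alpha, echo, bravo]
i=0: L=bravo R=bravo -> agree -> bravo
i=1: L=kilo R=kilo -> agree -> kilo
i=2: BASE=hotel L=delta R=bravo all differ -> CONFLICT
i=3: L=hotel=BASE, R=alpha -> take RIGHT -> alpha
i=4: L=hotel R=hotel -> agree -> hotel
i=5: L=echo, R=alpha=BASE -> take LEFT -> echo
i=6: L=echo R=echo -> agree -> echo
i=7: L=hotel, R=bravo=BASE -> take LEFT -> hotel
Index 0 -> bravo

Answer: bravo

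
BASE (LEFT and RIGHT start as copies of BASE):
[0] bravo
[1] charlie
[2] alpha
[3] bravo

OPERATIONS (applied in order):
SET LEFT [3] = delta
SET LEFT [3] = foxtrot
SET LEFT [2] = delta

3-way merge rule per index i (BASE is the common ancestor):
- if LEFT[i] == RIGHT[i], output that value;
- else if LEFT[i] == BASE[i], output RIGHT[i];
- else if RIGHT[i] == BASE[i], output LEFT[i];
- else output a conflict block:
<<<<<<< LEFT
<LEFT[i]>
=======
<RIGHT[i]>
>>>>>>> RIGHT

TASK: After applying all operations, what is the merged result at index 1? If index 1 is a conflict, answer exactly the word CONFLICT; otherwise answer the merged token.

Final LEFT:  [bravo, charlie, delta, foxtrot]
Final RIGHT: [bravo, charlie, alpha, bravo]
i=0: L=bravo R=bravo -> agree -> bravo
i=1: L=charlie R=charlie -> agree -> charlie
i=2: L=delta, R=alpha=BASE -> take LEFT -> delta
i=3: L=foxtrot, R=bravo=BASE -> take LEFT -> foxtrot
Index 1 -> charlie

Answer: charlie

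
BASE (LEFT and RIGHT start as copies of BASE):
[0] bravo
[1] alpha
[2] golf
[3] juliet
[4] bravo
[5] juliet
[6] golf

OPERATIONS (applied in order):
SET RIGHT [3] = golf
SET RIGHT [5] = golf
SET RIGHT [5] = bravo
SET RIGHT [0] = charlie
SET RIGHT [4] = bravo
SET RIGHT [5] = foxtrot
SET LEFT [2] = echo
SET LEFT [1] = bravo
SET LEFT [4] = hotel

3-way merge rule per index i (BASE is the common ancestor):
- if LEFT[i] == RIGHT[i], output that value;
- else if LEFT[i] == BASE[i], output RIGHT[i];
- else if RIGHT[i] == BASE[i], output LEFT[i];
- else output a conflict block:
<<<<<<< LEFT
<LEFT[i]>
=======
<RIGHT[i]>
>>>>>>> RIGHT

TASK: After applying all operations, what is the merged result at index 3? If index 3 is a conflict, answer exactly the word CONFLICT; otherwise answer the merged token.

Final LEFT:  [bravo, bravo, echo, juliet, hotel, juliet, golf]
Final RIGHT: [charlie, alpha, golf, golf, bravo, foxtrot, golf]
i=0: L=bravo=BASE, R=charlie -> take RIGHT -> charlie
i=1: L=bravo, R=alpha=BASE -> take LEFT -> bravo
i=2: L=echo, R=golf=BASE -> take LEFT -> echo
i=3: L=juliet=BASE, R=golf -> take RIGHT -> golf
i=4: L=hotel, R=bravo=BASE -> take LEFT -> hotel
i=5: L=juliet=BASE, R=foxtrot -> take RIGHT -> foxtrot
i=6: L=golf R=golf -> agree -> golf
Index 3 -> golf

Answer: golf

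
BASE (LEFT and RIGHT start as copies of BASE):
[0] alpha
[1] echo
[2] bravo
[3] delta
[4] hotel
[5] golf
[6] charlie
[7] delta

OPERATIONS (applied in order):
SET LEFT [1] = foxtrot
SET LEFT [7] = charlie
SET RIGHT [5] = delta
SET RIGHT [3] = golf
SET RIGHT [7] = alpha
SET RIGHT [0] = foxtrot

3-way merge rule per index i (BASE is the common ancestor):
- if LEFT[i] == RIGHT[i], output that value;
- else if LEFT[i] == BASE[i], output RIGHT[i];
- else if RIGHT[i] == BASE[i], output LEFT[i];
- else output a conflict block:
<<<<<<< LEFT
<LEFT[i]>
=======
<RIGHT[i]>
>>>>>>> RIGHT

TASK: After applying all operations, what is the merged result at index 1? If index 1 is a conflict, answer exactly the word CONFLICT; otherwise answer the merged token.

Answer: foxtrot

Derivation:
Final LEFT:  [alpha, foxtrot, bravo, delta, hotel, golf, charlie, charlie]
Final RIGHT: [foxtrot, echo, bravo, golf, hotel, delta, charlie, alpha]
i=0: L=alpha=BASE, R=foxtrot -> take RIGHT -> foxtrot
i=1: L=foxtrot, R=echo=BASE -> take LEFT -> foxtrot
i=2: L=bravo R=bravo -> agree -> bravo
i=3: L=delta=BASE, R=golf -> take RIGHT -> golf
i=4: L=hotel R=hotel -> agree -> hotel
i=5: L=golf=BASE, R=delta -> take RIGHT -> delta
i=6: L=charlie R=charlie -> agree -> charlie
i=7: BASE=delta L=charlie R=alpha all differ -> CONFLICT
Index 1 -> foxtrot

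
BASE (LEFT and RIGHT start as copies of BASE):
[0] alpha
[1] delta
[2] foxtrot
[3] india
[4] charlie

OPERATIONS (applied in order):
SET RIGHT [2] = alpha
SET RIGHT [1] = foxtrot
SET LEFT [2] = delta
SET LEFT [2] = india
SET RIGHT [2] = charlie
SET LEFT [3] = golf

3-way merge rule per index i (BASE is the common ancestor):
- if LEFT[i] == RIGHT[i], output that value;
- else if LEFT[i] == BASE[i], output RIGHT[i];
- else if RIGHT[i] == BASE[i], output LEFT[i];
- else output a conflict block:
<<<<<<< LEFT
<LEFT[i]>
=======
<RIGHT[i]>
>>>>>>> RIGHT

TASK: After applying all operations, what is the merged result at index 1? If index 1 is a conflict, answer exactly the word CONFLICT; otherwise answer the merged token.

Final LEFT:  [alpha, delta, india, golf, charlie]
Final RIGHT: [alpha, foxtrot, charlie, india, charlie]
i=0: L=alpha R=alpha -> agree -> alpha
i=1: L=delta=BASE, R=foxtrot -> take RIGHT -> foxtrot
i=2: BASE=foxtrot L=india R=charlie all differ -> CONFLICT
i=3: L=golf, R=india=BASE -> take LEFT -> golf
i=4: L=charlie R=charlie -> agree -> charlie
Index 1 -> foxtrot

Answer: foxtrot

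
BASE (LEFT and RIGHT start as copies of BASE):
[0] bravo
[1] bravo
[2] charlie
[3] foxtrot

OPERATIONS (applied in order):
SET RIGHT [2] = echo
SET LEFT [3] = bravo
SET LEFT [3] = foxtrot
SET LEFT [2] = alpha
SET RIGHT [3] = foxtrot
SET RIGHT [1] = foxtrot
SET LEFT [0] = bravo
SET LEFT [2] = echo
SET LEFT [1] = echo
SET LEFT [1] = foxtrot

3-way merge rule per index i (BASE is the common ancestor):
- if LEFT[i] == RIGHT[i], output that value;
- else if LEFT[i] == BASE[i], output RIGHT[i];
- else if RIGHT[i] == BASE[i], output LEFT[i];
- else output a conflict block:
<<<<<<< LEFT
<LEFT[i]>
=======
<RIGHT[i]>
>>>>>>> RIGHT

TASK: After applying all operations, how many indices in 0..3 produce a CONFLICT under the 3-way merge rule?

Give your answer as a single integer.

Answer: 0

Derivation:
Final LEFT:  [bravo, foxtrot, echo, foxtrot]
Final RIGHT: [bravo, foxtrot, echo, foxtrot]
i=0: L=bravo R=bravo -> agree -> bravo
i=1: L=foxtrot R=foxtrot -> agree -> foxtrot
i=2: L=echo R=echo -> agree -> echo
i=3: L=foxtrot R=foxtrot -> agree -> foxtrot
Conflict count: 0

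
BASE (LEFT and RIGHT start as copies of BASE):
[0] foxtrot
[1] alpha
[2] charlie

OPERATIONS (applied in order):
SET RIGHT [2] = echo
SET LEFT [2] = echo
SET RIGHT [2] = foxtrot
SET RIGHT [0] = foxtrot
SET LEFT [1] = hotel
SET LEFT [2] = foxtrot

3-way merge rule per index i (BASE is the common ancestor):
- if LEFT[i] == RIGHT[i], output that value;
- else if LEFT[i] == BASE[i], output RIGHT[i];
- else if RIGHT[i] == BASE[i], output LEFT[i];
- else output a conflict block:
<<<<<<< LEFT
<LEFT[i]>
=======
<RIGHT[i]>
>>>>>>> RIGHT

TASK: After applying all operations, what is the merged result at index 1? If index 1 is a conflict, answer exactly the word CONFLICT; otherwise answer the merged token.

Final LEFT:  [foxtrot, hotel, foxtrot]
Final RIGHT: [foxtrot, alpha, foxtrot]
i=0: L=foxtrot R=foxtrot -> agree -> foxtrot
i=1: L=hotel, R=alpha=BASE -> take LEFT -> hotel
i=2: L=foxtrot R=foxtrot -> agree -> foxtrot
Index 1 -> hotel

Answer: hotel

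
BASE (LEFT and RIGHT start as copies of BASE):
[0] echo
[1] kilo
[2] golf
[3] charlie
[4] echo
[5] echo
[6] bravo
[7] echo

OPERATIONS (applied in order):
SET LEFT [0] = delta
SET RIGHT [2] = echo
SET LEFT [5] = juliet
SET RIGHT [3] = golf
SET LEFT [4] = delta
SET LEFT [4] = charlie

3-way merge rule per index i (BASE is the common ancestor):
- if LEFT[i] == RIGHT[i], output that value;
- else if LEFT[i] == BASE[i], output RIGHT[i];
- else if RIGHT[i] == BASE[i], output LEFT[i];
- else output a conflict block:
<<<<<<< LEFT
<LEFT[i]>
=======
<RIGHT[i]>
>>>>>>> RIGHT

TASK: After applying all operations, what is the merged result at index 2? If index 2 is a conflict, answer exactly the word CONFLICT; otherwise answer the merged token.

Answer: echo

Derivation:
Final LEFT:  [delta, kilo, golf, charlie, charlie, juliet, bravo, echo]
Final RIGHT: [echo, kilo, echo, golf, echo, echo, bravo, echo]
i=0: L=delta, R=echo=BASE -> take LEFT -> delta
i=1: L=kilo R=kilo -> agree -> kilo
i=2: L=golf=BASE, R=echo -> take RIGHT -> echo
i=3: L=charlie=BASE, R=golf -> take RIGHT -> golf
i=4: L=charlie, R=echo=BASE -> take LEFT -> charlie
i=5: L=juliet, R=echo=BASE -> take LEFT -> juliet
i=6: L=bravo R=bravo -> agree -> bravo
i=7: L=echo R=echo -> agree -> echo
Index 2 -> echo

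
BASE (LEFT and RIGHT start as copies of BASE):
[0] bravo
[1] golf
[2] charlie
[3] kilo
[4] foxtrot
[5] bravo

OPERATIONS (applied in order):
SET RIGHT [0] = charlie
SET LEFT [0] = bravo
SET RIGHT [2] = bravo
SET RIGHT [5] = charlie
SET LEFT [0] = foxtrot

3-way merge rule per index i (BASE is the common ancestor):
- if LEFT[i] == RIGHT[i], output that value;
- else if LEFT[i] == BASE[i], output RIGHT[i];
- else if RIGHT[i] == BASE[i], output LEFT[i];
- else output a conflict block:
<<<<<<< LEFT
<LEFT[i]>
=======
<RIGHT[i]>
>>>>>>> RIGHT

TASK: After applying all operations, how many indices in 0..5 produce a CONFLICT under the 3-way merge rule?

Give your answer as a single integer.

Answer: 1

Derivation:
Final LEFT:  [foxtrot, golf, charlie, kilo, foxtrot, bravo]
Final RIGHT: [charlie, golf, bravo, kilo, foxtrot, charlie]
i=0: BASE=bravo L=foxtrot R=charlie all differ -> CONFLICT
i=1: L=golf R=golf -> agree -> golf
i=2: L=charlie=BASE, R=bravo -> take RIGHT -> bravo
i=3: L=kilo R=kilo -> agree -> kilo
i=4: L=foxtrot R=foxtrot -> agree -> foxtrot
i=5: L=bravo=BASE, R=charlie -> take RIGHT -> charlie
Conflict count: 1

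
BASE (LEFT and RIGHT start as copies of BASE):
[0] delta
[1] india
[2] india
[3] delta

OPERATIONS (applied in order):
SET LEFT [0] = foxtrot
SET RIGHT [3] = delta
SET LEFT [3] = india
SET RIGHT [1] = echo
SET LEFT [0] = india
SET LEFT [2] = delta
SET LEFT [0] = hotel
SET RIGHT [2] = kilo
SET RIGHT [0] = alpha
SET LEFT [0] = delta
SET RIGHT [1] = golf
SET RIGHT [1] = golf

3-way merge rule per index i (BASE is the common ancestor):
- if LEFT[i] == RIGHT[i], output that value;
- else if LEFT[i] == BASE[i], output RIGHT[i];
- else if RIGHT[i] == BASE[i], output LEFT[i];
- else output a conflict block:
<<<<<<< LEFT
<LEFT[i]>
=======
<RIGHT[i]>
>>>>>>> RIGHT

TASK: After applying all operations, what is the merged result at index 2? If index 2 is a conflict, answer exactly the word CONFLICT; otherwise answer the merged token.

Answer: CONFLICT

Derivation:
Final LEFT:  [delta, india, delta, india]
Final RIGHT: [alpha, golf, kilo, delta]
i=0: L=delta=BASE, R=alpha -> take RIGHT -> alpha
i=1: L=india=BASE, R=golf -> take RIGHT -> golf
i=2: BASE=india L=delta R=kilo all differ -> CONFLICT
i=3: L=india, R=delta=BASE -> take LEFT -> india
Index 2 -> CONFLICT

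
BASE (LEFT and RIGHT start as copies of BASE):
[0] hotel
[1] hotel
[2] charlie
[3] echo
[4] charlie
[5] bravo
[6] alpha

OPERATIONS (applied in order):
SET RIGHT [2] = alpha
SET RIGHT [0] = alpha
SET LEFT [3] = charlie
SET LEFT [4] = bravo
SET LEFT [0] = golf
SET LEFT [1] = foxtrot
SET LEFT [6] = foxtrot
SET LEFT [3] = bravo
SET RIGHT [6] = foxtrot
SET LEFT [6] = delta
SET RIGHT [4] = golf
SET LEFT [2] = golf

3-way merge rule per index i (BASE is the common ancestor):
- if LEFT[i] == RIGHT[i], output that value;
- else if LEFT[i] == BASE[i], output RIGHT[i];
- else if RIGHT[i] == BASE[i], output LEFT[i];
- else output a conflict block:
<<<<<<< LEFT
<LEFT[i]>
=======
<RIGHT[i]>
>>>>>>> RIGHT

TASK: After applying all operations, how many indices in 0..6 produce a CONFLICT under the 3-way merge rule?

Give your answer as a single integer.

Final LEFT:  [golf, foxtrot, golf, bravo, bravo, bravo, delta]
Final RIGHT: [alpha, hotel, alpha, echo, golf, bravo, foxtrot]
i=0: BASE=hotel L=golf R=alpha all differ -> CONFLICT
i=1: L=foxtrot, R=hotel=BASE -> take LEFT -> foxtrot
i=2: BASE=charlie L=golf R=alpha all differ -> CONFLICT
i=3: L=bravo, R=echo=BASE -> take LEFT -> bravo
i=4: BASE=charlie L=bravo R=golf all differ -> CONFLICT
i=5: L=bravo R=bravo -> agree -> bravo
i=6: BASE=alpha L=delta R=foxtrot all differ -> CONFLICT
Conflict count: 4

Answer: 4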